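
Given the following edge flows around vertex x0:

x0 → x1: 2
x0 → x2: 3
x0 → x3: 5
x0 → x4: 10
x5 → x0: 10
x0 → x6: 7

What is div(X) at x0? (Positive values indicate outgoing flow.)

Divergence = sum of outgoing flows = 2 + 3 + 5 + 10 + (-10) + 7 = 17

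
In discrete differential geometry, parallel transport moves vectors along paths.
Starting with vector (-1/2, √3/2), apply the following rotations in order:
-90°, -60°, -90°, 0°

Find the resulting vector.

Total rotation: (-90°) + (-60°) + (-90°) + 0° = -240° ≡ 120° (mod 360°). Final vector: (-0.5000, -0.8660)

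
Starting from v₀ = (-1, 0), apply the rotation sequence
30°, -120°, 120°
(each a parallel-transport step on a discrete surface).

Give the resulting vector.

Total rotation: 30° + (-120°) + 120° = 30°. Final vector: (-0.8660, -0.5000)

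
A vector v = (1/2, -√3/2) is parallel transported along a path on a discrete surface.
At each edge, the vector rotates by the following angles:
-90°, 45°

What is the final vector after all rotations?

Total rotation: (-90°) + 45° = -45°. Final vector: (-0.2588, -0.9659)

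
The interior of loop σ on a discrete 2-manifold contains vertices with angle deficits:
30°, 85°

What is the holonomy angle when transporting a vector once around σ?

Holonomy = total enclosed curvature = 30° + 85° = 115°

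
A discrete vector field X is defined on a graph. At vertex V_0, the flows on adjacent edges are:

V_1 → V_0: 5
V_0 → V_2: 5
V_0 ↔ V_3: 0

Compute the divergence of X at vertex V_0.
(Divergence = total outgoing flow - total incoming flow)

Divergence = sum of outgoing flows = (-5) + 5 + 0 = 0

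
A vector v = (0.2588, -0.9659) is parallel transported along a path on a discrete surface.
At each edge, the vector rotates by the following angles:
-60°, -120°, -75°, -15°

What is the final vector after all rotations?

Total rotation: (-60°) + (-120°) + (-75°) + (-15°) = -270° ≡ 90° (mod 360°). Final vector: (0.9659, 0.2588)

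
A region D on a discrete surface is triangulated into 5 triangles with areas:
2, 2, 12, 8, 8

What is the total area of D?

2 + 2 + 12 + 8 + 8 = 32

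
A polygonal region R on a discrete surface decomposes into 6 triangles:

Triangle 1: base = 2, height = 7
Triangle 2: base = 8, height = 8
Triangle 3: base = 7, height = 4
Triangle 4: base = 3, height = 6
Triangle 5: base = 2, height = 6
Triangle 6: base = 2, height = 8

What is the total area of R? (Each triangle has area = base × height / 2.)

(1/2)×2×7 + (1/2)×8×8 + (1/2)×7×4 + (1/2)×3×6 + (1/2)×2×6 + (1/2)×2×8 = 76.0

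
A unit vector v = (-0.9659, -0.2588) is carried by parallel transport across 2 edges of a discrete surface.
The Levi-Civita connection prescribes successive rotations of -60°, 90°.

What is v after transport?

Total rotation: (-60°) + 90° = 30°. Final vector: (-0.7071, -0.7071)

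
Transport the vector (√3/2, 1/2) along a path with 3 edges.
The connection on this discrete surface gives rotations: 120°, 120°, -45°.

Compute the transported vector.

Total rotation: 120° + 120° + (-45°) = 195° ≡ -165° (mod 360°). Final vector: (-0.7071, -0.7071)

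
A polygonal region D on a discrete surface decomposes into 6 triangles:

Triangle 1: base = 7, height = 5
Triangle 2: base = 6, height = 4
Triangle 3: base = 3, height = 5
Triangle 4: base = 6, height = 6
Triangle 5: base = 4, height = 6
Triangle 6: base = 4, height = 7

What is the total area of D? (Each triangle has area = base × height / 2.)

(1/2)×7×5 + (1/2)×6×4 + (1/2)×3×5 + (1/2)×6×6 + (1/2)×4×6 + (1/2)×4×7 = 81.0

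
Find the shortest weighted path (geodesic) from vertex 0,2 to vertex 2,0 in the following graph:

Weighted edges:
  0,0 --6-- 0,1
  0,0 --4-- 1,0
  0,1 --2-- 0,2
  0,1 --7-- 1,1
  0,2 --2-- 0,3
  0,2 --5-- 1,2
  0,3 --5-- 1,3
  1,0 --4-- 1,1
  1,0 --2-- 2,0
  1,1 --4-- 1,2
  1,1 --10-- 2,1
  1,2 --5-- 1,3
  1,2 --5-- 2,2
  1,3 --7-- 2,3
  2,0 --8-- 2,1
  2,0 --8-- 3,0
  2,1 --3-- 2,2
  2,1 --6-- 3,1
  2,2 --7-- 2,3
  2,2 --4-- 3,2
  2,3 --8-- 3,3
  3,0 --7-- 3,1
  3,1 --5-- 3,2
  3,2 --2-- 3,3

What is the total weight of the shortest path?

Shortest path: 0,2 → 0,1 → 0,0 → 1,0 → 2,0, total weight = 14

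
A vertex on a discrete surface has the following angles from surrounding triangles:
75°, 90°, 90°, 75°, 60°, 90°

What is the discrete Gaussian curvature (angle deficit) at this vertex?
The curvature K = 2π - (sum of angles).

Sum of angles = 480°. K = 360° - 480° = -120°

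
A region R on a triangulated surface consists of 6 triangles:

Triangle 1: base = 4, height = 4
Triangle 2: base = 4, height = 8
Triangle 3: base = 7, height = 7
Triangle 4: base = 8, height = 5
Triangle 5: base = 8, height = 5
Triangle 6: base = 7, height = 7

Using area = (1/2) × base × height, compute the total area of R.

(1/2)×4×4 + (1/2)×4×8 + (1/2)×7×7 + (1/2)×8×5 + (1/2)×8×5 + (1/2)×7×7 = 113.0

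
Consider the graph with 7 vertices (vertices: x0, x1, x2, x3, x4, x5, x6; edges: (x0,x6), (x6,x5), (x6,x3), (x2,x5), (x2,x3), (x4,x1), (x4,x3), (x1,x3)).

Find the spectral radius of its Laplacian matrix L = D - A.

Degrees: deg(x0) = 1, deg(x1) = 2, deg(x2) = 2, deg(x3) = 4, deg(x4) = 2, deg(x5) = 2, deg(x6) = 3.
L = D − A with rows/columns ordered (x0, x1, x2, x3, x4, x5, x6):
  [ 1,  0,  0,  0,  0,  0, -1]
  [ 0,  2,  0, -1, -1,  0,  0]
  [ 0,  0,  2, -1,  0, -1,  0]
  [ 0, -1, -1,  4, -1,  0, -1]
  [ 0, -1,  0, -1,  2,  0,  0]
  [ 0,  0, -1,  0,  0,  2, -1]
  [-1,  0,  0, -1,  0, -1,  3]
Characteristic polynomial: det(λI − L) = λ(λ² − 4λ + 2)(λ − 1)(λ² − 8λ + 14)(λ − 3).
Roots: λ = 0; (λ² − 4λ + 2) = 0 ⇒ λ = 2 ± √2 ≈ 0.5858, 3.4142; (λ − 1) = 0 ⇒ λ = 1; (λ² − 8λ + 14) = 0 ⇒ λ = 4 ± √2 ≈ 2.5858, 5.4142; (λ − 3) = 0 ⇒ λ = 3.
(Check: the roots sum (with multiplicity) to 16, matching trace L = Σdeg = 2·8 = 16.)
Laplacian eigenvalues: [0.0, 0.5858, 1.0, 2.5858, 3.0, 3.4142, 5.4142]. Largest eigenvalue (spectral radius) = 5.4142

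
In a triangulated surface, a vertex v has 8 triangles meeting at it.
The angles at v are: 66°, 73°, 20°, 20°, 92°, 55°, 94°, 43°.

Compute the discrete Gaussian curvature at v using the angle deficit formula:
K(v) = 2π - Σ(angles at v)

Sum of angles = 463°. K = 360° - 463° = -103° = -103π/180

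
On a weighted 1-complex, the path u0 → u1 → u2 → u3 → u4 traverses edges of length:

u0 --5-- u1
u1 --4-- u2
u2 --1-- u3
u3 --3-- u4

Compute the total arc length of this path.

Arc length = 5 + 4 + 1 + 3 = 13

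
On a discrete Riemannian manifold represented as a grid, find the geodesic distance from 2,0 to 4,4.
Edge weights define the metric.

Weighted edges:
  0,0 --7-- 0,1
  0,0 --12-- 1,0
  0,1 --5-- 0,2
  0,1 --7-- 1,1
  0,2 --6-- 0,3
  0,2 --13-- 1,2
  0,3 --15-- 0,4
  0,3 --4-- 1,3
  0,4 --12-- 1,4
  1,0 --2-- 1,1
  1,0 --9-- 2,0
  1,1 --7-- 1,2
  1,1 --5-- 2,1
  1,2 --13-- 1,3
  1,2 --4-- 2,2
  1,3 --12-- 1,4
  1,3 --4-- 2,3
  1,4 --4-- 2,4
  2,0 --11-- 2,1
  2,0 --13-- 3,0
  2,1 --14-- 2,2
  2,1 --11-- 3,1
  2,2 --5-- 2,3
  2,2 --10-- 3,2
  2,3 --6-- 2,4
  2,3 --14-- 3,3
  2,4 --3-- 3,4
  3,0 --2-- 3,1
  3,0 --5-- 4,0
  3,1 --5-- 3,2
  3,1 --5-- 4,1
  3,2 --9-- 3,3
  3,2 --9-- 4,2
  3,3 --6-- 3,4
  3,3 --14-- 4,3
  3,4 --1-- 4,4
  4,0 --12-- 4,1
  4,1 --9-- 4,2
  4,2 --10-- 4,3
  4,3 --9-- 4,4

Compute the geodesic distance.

Shortest path: 2,0 → 3,0 → 3,1 → 3,2 → 3,3 → 3,4 → 4,4, total weight = 36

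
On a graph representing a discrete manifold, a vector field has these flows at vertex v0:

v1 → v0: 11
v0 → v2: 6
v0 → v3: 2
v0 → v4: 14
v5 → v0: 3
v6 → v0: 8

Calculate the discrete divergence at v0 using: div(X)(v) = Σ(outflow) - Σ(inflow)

Divergence = sum of outgoing flows = (-11) + 6 + 2 + 14 + (-3) + (-8) = 0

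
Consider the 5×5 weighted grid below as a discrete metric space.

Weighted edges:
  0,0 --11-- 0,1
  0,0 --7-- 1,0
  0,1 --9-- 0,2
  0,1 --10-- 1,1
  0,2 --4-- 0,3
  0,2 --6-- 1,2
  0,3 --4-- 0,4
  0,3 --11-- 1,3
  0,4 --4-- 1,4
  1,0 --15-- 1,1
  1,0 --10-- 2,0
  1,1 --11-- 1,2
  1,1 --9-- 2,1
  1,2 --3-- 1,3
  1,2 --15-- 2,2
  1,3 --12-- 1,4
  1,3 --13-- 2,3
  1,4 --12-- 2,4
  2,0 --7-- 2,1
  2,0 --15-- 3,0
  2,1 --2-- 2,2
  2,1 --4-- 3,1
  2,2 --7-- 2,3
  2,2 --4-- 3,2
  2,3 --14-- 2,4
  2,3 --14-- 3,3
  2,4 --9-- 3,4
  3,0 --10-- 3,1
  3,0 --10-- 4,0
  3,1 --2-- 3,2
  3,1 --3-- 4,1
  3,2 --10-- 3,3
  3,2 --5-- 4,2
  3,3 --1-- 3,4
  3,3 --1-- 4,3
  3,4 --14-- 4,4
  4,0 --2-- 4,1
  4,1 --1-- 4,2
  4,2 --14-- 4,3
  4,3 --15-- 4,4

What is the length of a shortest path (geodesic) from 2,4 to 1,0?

Shortest path: 2,4 → 2,3 → 2,2 → 2,1 → 2,0 → 1,0, total weight = 40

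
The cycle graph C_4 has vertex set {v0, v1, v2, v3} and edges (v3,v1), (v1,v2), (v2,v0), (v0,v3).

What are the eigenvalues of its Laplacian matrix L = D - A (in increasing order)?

The cycle graph C_n has Laplacian eigenvalues λ_k = 2 − 2cos(2πk/n), k = 0, 1, …, n−1. Here n = 4:
k=0: 2 − 2cos(0) = 0.0; k=1: 2 − 2cos(π/2) = 2.0; k=2: 2 − 2cos(π) = 4.0; k=3: 2 − 2cos(3π/2) = 2.0.
Laplacian eigenvalues (increasing order): [0.0, 2.0, 2.0, 4.0]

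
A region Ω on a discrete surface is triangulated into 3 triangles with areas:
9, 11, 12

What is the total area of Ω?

9 + 11 + 12 = 32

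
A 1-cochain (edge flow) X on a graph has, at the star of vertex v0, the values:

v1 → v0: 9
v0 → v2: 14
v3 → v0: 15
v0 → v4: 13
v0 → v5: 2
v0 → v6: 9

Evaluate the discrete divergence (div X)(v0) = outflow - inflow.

Divergence = sum of outgoing flows = (-9) + 14 + (-15) + 13 + 2 + 9 = 14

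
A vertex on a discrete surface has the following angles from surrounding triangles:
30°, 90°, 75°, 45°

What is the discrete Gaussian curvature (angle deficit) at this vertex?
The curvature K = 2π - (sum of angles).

Sum of angles = 240°. K = 360° - 240° = 120°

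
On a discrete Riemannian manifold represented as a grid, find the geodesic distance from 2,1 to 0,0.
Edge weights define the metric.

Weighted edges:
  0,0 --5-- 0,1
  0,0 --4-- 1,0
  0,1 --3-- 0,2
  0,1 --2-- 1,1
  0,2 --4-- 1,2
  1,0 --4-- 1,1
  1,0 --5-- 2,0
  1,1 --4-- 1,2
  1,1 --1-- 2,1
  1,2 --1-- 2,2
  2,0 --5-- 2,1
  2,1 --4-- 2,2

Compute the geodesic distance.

Shortest path: 2,1 → 1,1 → 0,1 → 0,0, total weight = 8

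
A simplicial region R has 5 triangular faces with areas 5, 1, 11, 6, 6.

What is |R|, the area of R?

5 + 1 + 11 + 6 + 6 = 29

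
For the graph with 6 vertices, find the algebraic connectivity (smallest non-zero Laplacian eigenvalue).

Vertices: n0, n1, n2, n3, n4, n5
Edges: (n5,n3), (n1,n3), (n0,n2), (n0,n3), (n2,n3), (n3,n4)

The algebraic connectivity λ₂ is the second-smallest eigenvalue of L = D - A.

Degrees: deg(n0) = 2, deg(n1) = 1, deg(n2) = 2, deg(n3) = 5, deg(n4) = 1, deg(n5) = 1.
L = D − A with rows/columns ordered (n0, n1, n2, n3, n4, n5):
  [ 2,  0, -1, -1,  0,  0]
  [ 0,  1,  0, -1,  0,  0]
  [-1,  0,  2, -1,  0,  0]
  [-1, -1, -1,  5, -1, -1]
  [ 0,  0,  0, -1,  1,  0]
  [ 0,  0,  0, -1,  0,  1]
Characteristic polynomial: det(λI − L) = λ(λ − 1)³(λ − 3)(λ − 6).
Roots: λ = 0; (λ − 1) = 0 ⇒ λ = 1 (multiplicity 3); (λ − 3) = 0 ⇒ λ = 3; (λ − 6) = 0 ⇒ λ = 6.
(Check: the roots sum (with multiplicity) to 12, matching trace L = Σdeg = 2·6 = 12.)
Laplacian eigenvalues: [0.0, 1.0, 1.0, 1.0, 3.0, 6.0]. Algebraic connectivity (smallest non-zero eigenvalue) = 1.0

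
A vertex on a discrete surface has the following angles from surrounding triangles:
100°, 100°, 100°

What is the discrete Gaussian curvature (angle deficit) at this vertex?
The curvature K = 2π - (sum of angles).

Sum of angles = 300°. K = 360° - 300° = 60°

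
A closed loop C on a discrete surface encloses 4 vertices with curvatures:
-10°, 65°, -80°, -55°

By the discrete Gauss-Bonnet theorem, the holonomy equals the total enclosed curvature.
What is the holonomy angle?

Holonomy = total enclosed curvature = (-10°) + 65° + (-80°) + (-55°) = -80°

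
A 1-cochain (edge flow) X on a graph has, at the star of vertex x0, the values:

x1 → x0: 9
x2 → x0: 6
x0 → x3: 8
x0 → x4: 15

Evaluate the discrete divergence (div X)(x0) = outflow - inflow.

Divergence = sum of outgoing flows = (-9) + (-6) + 8 + 15 = 8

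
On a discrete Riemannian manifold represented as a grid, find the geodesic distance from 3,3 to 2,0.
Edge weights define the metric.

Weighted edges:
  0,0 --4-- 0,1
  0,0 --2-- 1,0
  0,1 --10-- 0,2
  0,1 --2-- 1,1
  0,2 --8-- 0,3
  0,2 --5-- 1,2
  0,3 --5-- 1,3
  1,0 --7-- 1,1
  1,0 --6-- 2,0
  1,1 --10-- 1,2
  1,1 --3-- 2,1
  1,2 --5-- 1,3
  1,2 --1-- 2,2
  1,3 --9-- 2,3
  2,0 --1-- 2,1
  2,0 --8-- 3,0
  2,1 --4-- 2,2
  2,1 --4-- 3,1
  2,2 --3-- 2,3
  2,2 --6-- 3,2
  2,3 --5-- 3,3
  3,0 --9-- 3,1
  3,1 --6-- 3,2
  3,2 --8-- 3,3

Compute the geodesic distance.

Shortest path: 3,3 → 2,3 → 2,2 → 2,1 → 2,0, total weight = 13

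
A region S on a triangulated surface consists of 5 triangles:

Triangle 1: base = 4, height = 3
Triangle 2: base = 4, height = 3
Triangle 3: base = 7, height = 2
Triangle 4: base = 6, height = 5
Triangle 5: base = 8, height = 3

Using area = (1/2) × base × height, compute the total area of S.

(1/2)×4×3 + (1/2)×4×3 + (1/2)×7×2 + (1/2)×6×5 + (1/2)×8×3 = 46.0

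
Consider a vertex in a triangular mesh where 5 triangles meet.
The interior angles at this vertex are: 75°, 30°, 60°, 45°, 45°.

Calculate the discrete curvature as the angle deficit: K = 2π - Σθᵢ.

Sum of angles = 255°. K = 360° - 255° = 105° = 7π/12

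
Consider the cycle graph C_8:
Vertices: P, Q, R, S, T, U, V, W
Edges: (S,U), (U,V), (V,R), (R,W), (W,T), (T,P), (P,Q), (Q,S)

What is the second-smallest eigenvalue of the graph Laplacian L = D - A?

The cycle graph C_n has Laplacian eigenvalues λ_k = 2 − 2cos(2πk/n), k = 0, 1, …, n−1. Here n = 8:
k=0: 2 − 2cos(0) = 0.0; k=1: 2 − 2cos(π/4) = 0.5858; k=2: 2 − 2cos(π/2) = 2.0; k=3: 2 − 2cos(3π/4) = 3.4142; k=4: 2 − 2cos(π) = 4.0; k=5: 2 − 2cos(5π/4) = 3.4142; k=6: 2 − 2cos(3π/2) = 2.0; k=7: 2 − 2cos(7π/4) = 0.5858.
Laplacian eigenvalues: [0.0, 0.5858, 0.5858, 2.0, 2.0, 3.4142, 3.4142, 4.0]. Algebraic connectivity (smallest non-zero eigenvalue) = 0.5858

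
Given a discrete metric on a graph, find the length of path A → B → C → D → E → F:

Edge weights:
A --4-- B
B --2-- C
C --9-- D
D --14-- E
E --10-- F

Arc length = 4 + 2 + 9 + 14 + 10 = 39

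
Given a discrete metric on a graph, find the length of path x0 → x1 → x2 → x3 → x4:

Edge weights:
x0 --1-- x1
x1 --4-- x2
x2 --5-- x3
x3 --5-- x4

Arc length = 1 + 4 + 5 + 5 = 15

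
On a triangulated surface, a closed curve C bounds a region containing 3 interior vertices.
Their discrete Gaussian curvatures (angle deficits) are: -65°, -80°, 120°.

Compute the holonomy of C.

Holonomy = total enclosed curvature = (-65°) + (-80°) + 120° = -25°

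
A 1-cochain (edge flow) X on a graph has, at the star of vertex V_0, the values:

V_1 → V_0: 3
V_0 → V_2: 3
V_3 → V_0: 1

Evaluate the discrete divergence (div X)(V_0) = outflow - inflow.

Divergence = sum of outgoing flows = (-3) + 3 + (-1) = -1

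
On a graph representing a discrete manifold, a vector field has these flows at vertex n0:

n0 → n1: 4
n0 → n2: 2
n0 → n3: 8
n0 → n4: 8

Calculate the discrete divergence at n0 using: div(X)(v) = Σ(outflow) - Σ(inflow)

Divergence = sum of outgoing flows = 4 + 2 + 8 + 8 = 22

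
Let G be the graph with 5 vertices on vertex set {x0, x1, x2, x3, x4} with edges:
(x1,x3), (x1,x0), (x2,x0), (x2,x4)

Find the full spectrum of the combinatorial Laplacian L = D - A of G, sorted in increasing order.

Degrees: deg(x0) = 2, deg(x1) = 2, deg(x2) = 2, deg(x3) = 1, deg(x4) = 1.
L = D − A with rows/columns ordered (x0, x1, x2, x3, x4):
  [ 2, -1, -1,  0,  0]
  [-1,  2,  0, -1,  0]
  [-1,  0,  2,  0, -1]
  [ 0, -1,  0,  1,  0]
  [ 0,  0, -1,  0,  1]
Characteristic polynomial: det(λI − L) = λ(λ² − 3λ + 1)(λ² − 5λ + 5).
Roots: λ = 0; (λ² − 3λ + 1) = 0 ⇒ λ = (3 ± √5)/2 ≈ 0.382, 2.618; (λ² − 5λ + 5) = 0 ⇒ λ = (5 ± √5)/2 ≈ 1.382, 3.618.
(Check: the roots sum (with multiplicity) to 8, matching trace L = Σdeg = 2·4 = 8.)
Laplacian eigenvalues (increasing order): [0.0, 0.382, 1.382, 2.618, 3.618]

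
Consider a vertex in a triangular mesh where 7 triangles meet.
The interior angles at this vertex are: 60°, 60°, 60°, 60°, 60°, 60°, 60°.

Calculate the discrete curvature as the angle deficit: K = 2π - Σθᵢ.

Sum of angles = 420°. K = 360° - 420° = -60° = -π/3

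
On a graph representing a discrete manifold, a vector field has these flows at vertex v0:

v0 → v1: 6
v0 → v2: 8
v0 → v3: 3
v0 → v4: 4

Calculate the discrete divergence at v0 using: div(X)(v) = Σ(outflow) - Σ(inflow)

Divergence = sum of outgoing flows = 6 + 8 + 3 + 4 = 21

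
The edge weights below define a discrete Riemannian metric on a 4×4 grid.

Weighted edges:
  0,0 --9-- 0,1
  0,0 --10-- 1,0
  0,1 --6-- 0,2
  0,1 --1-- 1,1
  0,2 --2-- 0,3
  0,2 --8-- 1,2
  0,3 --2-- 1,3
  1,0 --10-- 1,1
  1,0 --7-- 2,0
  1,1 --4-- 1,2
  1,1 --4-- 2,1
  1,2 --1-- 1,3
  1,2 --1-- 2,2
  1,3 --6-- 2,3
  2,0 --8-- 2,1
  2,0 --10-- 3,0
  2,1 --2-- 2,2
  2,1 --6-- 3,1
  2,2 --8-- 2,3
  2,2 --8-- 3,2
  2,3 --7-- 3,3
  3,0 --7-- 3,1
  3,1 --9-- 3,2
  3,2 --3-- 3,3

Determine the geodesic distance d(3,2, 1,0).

Shortest path: 3,2 → 2,2 → 1,2 → 1,1 → 1,0, total weight = 23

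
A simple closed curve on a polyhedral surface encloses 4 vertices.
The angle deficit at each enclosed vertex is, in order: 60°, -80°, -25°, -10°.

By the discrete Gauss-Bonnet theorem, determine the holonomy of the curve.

Holonomy = total enclosed curvature = 60° + (-80°) + (-25°) + (-10°) = -55°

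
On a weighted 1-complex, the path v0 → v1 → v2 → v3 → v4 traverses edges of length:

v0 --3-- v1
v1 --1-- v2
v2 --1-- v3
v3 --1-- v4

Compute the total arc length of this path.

Arc length = 3 + 1 + 1 + 1 = 6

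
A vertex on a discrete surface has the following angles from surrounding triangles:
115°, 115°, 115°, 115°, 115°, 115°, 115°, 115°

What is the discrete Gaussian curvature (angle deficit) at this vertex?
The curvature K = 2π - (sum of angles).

Sum of angles = 920°. K = 360° - 920° = -560° = -28π/9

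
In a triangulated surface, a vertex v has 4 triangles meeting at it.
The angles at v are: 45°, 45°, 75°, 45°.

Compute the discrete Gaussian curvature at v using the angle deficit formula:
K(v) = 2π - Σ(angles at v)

Sum of angles = 210°. K = 360° - 210° = 150° = 5π/6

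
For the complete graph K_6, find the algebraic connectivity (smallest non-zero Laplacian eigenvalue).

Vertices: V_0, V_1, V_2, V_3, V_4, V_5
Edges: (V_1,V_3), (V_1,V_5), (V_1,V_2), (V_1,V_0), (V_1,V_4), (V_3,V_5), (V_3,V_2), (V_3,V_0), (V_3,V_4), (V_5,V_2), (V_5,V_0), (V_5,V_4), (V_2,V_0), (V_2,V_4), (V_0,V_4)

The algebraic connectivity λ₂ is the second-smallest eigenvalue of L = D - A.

For the complete graph K_n, L = nI − J (J = all-ones matrix). J has eigenvalues n (once, eigenvector 𝟙) and 0 (multiplicity n−1), so L has eigenvalues 0 (once) and n (multiplicity n−1). Here n = 6: eigenvalue 0 once and 6 with multiplicity 5.
Laplacian eigenvalues: [0.0, 6.0, 6.0, 6.0, 6.0, 6.0]. Algebraic connectivity (smallest non-zero eigenvalue) = 6.0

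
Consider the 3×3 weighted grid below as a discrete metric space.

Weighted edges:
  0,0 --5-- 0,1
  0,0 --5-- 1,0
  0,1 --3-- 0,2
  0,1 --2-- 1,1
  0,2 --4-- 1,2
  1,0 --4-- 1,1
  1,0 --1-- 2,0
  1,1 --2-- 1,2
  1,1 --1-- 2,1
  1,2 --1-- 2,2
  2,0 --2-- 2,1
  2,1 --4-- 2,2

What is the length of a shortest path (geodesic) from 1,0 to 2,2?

Shortest path: 1,0 → 2,0 → 2,1 → 2,2, total weight = 7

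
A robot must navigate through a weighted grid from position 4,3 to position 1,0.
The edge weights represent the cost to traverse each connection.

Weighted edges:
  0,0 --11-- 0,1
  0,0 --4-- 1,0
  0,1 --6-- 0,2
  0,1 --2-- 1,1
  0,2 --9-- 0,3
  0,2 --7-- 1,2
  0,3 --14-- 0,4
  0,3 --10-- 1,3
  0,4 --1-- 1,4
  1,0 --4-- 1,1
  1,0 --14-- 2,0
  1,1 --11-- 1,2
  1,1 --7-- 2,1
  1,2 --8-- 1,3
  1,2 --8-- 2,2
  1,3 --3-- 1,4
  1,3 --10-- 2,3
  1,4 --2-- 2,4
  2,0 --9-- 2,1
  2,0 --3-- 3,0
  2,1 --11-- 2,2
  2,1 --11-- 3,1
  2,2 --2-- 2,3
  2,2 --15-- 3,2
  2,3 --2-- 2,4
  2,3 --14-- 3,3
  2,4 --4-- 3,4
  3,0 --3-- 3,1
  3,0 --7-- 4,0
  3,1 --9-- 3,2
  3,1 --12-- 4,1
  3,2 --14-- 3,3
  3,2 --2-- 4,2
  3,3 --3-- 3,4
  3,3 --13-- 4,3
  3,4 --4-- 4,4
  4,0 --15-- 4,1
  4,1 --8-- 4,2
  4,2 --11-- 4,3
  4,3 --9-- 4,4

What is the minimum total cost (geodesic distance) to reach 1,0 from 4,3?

Shortest path: 4,3 → 4,2 → 3,2 → 3,1 → 3,0 → 2,0 → 1,0, total weight = 42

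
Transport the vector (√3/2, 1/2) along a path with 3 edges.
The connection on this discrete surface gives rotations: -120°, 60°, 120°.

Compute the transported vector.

Total rotation: (-120°) + 60° + 120° = 60°. Final vector: (0, 1)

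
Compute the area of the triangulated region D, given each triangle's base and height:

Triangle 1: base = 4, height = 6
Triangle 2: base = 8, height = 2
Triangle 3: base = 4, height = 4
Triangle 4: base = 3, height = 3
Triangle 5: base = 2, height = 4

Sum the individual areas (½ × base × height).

(1/2)×4×6 + (1/2)×8×2 + (1/2)×4×4 + (1/2)×3×3 + (1/2)×2×4 = 36.5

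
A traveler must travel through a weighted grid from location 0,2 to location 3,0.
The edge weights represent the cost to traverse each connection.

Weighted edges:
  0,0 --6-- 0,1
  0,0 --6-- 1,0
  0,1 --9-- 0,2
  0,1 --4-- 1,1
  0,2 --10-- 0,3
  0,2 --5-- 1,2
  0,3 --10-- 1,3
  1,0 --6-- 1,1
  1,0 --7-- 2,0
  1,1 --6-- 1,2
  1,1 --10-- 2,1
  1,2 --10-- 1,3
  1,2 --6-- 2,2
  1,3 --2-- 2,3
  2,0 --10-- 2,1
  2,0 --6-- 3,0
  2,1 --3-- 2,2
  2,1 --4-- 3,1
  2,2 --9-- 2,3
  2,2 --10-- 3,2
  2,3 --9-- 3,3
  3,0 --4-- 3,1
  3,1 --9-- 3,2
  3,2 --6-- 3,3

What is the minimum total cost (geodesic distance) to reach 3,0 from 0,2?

Shortest path: 0,2 → 1,2 → 2,2 → 2,1 → 3,1 → 3,0, total weight = 22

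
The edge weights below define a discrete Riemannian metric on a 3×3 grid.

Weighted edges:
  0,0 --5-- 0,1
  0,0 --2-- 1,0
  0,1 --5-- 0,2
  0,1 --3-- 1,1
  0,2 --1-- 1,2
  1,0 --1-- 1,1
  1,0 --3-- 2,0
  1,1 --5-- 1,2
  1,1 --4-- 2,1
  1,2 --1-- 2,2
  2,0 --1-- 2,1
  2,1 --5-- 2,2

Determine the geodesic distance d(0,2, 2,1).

Shortest path: 0,2 → 1,2 → 2,2 → 2,1, total weight = 7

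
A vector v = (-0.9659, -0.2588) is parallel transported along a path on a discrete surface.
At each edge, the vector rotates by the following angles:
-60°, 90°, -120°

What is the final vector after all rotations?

Total rotation: (-60°) + 90° + (-120°) = -90°. Final vector: (-0.2588, 0.9659)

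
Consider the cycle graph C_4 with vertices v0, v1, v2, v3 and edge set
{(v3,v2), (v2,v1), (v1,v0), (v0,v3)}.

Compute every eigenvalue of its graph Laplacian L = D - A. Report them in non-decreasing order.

The cycle graph C_n has Laplacian eigenvalues λ_k = 2 − 2cos(2πk/n), k = 0, 1, …, n−1. Here n = 4:
k=0: 2 − 2cos(0) = 0.0; k=1: 2 − 2cos(π/2) = 2.0; k=2: 2 − 2cos(π) = 4.0; k=3: 2 − 2cos(3π/2) = 2.0.
Laplacian eigenvalues (increasing order): [0.0, 2.0, 2.0, 4.0]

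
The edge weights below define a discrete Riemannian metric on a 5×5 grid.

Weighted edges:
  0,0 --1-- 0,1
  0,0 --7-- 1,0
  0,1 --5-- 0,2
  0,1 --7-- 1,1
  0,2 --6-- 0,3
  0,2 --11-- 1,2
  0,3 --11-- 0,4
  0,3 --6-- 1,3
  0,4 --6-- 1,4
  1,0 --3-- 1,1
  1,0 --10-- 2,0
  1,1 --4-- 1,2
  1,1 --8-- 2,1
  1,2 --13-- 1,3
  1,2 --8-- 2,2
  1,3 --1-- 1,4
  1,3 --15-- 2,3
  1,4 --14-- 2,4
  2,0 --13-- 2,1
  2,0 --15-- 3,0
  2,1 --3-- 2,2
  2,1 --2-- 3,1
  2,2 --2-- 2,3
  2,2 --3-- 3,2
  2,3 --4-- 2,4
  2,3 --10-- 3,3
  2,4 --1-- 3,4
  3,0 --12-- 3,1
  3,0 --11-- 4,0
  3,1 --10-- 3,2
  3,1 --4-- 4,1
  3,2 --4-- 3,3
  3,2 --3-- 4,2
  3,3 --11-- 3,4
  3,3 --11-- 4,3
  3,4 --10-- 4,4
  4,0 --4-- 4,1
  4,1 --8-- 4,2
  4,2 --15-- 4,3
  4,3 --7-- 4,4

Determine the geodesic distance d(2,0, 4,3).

Shortest path: 2,0 → 2,1 → 2,2 → 3,2 → 3,3 → 4,3, total weight = 34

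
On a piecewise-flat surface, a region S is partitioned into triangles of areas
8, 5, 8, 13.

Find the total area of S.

8 + 5 + 8 + 13 = 34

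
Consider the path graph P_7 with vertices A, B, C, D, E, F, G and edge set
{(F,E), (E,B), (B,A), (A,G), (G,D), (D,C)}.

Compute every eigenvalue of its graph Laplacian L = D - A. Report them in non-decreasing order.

The path graph P_n has Laplacian eigenvalues λ_k = 2 − 2cos(kπ/n), k = 0, 1, …, n−1. Here n = 7:
k=0: 2 − 2cos(0) = 0.0; k=1: 2 − 2cos(π/7) = 0.1981; k=2: 2 − 2cos(2π/7) = 0.753; k=3: 2 − 2cos(3π/7) = 1.555; k=4: 2 − 2cos(4π/7) = 2.445; k=5: 2 − 2cos(5π/7) = 3.247; k=6: 2 − 2cos(6π/7) = 3.8019.
Laplacian eigenvalues (increasing order): [0.0, 0.1981, 0.753, 1.555, 2.445, 3.247, 3.8019]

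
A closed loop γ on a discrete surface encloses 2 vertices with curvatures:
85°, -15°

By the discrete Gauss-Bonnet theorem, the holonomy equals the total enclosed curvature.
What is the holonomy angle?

Holonomy = total enclosed curvature = 85° + (-15°) = 70°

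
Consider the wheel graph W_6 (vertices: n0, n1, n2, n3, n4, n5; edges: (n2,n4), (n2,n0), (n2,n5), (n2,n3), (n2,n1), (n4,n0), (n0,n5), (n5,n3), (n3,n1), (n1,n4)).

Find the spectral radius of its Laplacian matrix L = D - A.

The wheel W_6 is the join K_1 ∨ C_5 (a hub joined to every vertex of a cycle of length 5). For a join G ∨ H (G on p vertices, H on q vertices) the Laplacian spectrum is 0, p+q, the eigenvalues of L(G) other than one 0 each shifted by +q, and the eigenvalues of L(H) other than one 0 each shifted by +p. With G = K_1 (p = 1, nothing left after dropping its 0) and H = C_5 (q = 5, eigenvalues 2 − 2cos(2πk/5), k = 0, …, 4; drop k = 0), the spectrum of W_6 is 0, 6, and 1 + (2 − 2cos(2πk/5)) = 3 − 2cos(2πk/5) for k = 1, …, 4:
k=1: 3 − 2cos(2π/5) = 2.382; k=2: 3 − 2cos(4π/5) = 4.618; k=3: 3 − 2cos(6π/5) = 4.618; k=4: 3 − 2cos(8π/5) = 2.382.
Laplacian eigenvalues: [0.0, 2.382, 2.382, 4.618, 4.618, 6.0]. Largest eigenvalue (spectral radius) = 6.0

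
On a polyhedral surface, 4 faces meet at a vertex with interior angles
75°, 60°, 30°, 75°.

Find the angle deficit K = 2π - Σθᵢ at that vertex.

Sum of angles = 240°. K = 360° - 240° = 120° = 2π/3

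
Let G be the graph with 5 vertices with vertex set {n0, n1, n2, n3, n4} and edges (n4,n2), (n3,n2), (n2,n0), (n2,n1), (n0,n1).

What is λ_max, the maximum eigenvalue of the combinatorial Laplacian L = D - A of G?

Degrees: deg(n0) = 2, deg(n1) = 2, deg(n2) = 4, deg(n3) = 1, deg(n4) = 1.
L = D − A with rows/columns ordered (n0, n1, n2, n3, n4):
  [ 2, -1, -1,  0,  0]
  [-1,  2, -1,  0,  0]
  [-1, -1,  4, -1, -1]
  [ 0,  0, -1,  1,  0]
  [ 0,  0, -1,  0,  1]
Characteristic polynomial: det(λI − L) = λ(λ − 1)²(λ − 3)(λ − 5).
Roots: λ = 0; (λ − 1) = 0 ⇒ λ = 1 (multiplicity 2); (λ − 3) = 0 ⇒ λ = 3; (λ − 5) = 0 ⇒ λ = 5.
(Check: the roots sum (with multiplicity) to 10, matching trace L = Σdeg = 2·5 = 10.)
Laplacian eigenvalues: [0.0, 1.0, 1.0, 3.0, 5.0]. Largest eigenvalue (spectral radius) = 5.0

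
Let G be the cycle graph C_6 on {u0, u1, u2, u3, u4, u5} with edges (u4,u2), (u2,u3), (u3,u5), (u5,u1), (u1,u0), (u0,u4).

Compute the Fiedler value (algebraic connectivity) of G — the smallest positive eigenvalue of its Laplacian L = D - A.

The cycle graph C_n has Laplacian eigenvalues λ_k = 2 − 2cos(2πk/n), k = 0, 1, …, n−1. Here n = 6:
k=0: 2 − 2cos(0) = 0.0; k=1: 2 − 2cos(π/3) = 1.0; k=2: 2 − 2cos(2π/3) = 3.0; k=3: 2 − 2cos(π) = 4.0; k=4: 2 − 2cos(4π/3) = 3.0; k=5: 2 − 2cos(5π/3) = 1.0.
Laplacian eigenvalues: [0.0, 1.0, 1.0, 3.0, 3.0, 4.0]. Algebraic connectivity (smallest non-zero eigenvalue) = 1.0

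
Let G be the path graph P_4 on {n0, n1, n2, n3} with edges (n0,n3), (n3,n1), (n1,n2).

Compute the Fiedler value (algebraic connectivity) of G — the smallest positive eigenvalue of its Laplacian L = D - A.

The path graph P_n has Laplacian eigenvalues λ_k = 2 − 2cos(kπ/n), k = 0, 1, …, n−1. Here n = 4:
k=0: 2 − 2cos(0) = 0.0; k=1: 2 − 2cos(π/4) = 0.5858; k=2: 2 − 2cos(π/2) = 2.0; k=3: 2 − 2cos(3π/4) = 3.4142.
Laplacian eigenvalues: [0.0, 0.5858, 2.0, 3.4142]. Algebraic connectivity (smallest non-zero eigenvalue) = 0.5858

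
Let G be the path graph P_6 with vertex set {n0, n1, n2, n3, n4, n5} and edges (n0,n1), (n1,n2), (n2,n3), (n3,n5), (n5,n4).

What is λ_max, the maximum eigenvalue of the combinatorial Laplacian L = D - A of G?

The path graph P_n has Laplacian eigenvalues λ_k = 2 − 2cos(kπ/n), k = 0, 1, …, n−1. Here n = 6:
k=0: 2 − 2cos(0) = 0.0; k=1: 2 − 2cos(π/6) = 0.2679; k=2: 2 − 2cos(π/3) = 1.0; k=3: 2 − 2cos(π/2) = 2.0; k=4: 2 − 2cos(2π/3) = 3.0; k=5: 2 − 2cos(5π/6) = 3.7321.
Laplacian eigenvalues: [0.0, 0.2679, 1.0, 2.0, 3.0, 3.7321]. Largest eigenvalue (spectral radius) = 3.7321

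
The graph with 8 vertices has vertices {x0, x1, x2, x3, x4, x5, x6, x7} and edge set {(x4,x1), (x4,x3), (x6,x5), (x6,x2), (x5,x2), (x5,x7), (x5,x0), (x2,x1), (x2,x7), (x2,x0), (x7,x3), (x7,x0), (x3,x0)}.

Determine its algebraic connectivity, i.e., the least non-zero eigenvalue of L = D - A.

Degrees: deg(x0) = 4, deg(x1) = 2, deg(x2) = 5, deg(x3) = 3, deg(x4) = 2, deg(x5) = 4, deg(x6) = 2, deg(x7) = 4.
L = D − A with rows/columns ordered (x0, x1, x2, x3, x4, x5, x6, x7):
  [ 4,  0, -1, -1,  0, -1,  0, -1]
  [ 0,  2, -1,  0, -1,  0,  0,  0]
  [-1, -1,  5,  0,  0, -1, -1, -1]
  [-1,  0,  0,  3, -1,  0,  0, -1]
  [ 0, -1,  0, -1,  2,  0,  0,  0]
  [-1,  0, -1,  0,  0,  4, -1, -1]
  [ 0,  0, -1,  0,  0, -1,  2,  0]
  [-1,  0, -1, -1,  0, -1,  0,  4]
Characteristic polynomial: det(λI − L) = λ(λ − 1)(λ² − 8λ + 11)(λ² − 8λ + 14)(λ − 4)(λ − 5).
Roots: λ = 0; (λ − 1) = 0 ⇒ λ = 1; (λ² − 8λ + 11) = 0 ⇒ λ = 4 ± √5 ≈ 1.7639, 6.2361; (λ² − 8λ + 14) = 0 ⇒ λ = 4 ± √2 ≈ 2.5858, 5.4142; (λ − 4) = 0 ⇒ λ = 4; (λ − 5) = 0 ⇒ λ = 5.
(Check: the roots sum (with multiplicity) to 26, matching trace L = Σdeg = 2·13 = 26.)
Laplacian eigenvalues: [0.0, 1.0, 1.7639, 2.5858, 4.0, 5.0, 5.4142, 6.2361]. Algebraic connectivity (smallest non-zero eigenvalue) = 1.0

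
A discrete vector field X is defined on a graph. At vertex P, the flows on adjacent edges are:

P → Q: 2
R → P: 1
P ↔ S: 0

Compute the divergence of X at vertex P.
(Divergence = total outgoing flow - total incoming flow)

Divergence = sum of outgoing flows = 2 + (-1) + 0 = 1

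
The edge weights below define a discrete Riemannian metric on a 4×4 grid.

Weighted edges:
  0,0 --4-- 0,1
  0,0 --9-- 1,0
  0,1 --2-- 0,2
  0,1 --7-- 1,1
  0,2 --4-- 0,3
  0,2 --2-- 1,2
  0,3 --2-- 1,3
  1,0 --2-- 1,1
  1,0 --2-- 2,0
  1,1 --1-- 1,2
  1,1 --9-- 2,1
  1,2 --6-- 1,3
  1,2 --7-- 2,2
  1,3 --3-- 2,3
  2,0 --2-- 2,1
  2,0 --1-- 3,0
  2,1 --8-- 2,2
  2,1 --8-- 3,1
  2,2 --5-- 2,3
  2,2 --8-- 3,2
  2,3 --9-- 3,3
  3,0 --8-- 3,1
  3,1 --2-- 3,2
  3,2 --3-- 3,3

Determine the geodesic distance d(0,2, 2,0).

Shortest path: 0,2 → 1,2 → 1,1 → 1,0 → 2,0, total weight = 7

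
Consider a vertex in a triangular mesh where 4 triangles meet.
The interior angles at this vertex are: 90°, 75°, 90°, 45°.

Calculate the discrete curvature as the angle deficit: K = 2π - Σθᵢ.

Sum of angles = 300°. K = 360° - 300° = 60° = π/3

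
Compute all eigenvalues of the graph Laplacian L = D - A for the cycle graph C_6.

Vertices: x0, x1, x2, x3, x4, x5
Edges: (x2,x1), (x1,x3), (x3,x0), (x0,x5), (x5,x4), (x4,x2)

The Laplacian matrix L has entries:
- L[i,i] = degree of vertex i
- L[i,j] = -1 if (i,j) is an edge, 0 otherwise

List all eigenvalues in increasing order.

The cycle graph C_n has Laplacian eigenvalues λ_k = 2 − 2cos(2πk/n), k = 0, 1, …, n−1. Here n = 6:
k=0: 2 − 2cos(0) = 0.0; k=1: 2 − 2cos(π/3) = 1.0; k=2: 2 − 2cos(2π/3) = 3.0; k=3: 2 − 2cos(π) = 4.0; k=4: 2 − 2cos(4π/3) = 3.0; k=5: 2 − 2cos(5π/3) = 1.0.
Laplacian eigenvalues (increasing order): [0.0, 1.0, 1.0, 3.0, 3.0, 4.0]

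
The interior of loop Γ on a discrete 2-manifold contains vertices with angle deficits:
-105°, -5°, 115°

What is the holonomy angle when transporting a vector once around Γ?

Holonomy = total enclosed curvature = (-105°) + (-5°) + 115° = 5°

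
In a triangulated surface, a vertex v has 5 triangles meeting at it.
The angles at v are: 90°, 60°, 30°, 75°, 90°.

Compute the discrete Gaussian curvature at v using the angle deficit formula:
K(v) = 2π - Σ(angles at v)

Sum of angles = 345°. K = 360° - 345° = 15° = π/12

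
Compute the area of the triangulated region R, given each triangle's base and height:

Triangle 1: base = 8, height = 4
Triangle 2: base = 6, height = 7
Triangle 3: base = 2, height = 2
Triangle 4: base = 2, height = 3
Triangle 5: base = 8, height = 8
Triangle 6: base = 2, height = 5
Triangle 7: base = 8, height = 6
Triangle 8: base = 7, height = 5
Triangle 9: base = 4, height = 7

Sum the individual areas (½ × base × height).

(1/2)×8×4 + (1/2)×6×7 + (1/2)×2×2 + (1/2)×2×3 + (1/2)×8×8 + (1/2)×2×5 + (1/2)×8×6 + (1/2)×7×5 + (1/2)×4×7 = 134.5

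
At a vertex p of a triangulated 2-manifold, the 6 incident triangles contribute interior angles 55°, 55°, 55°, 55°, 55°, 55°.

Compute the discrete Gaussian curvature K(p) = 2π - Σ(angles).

Sum of angles = 330°. K = 360° - 330° = 30°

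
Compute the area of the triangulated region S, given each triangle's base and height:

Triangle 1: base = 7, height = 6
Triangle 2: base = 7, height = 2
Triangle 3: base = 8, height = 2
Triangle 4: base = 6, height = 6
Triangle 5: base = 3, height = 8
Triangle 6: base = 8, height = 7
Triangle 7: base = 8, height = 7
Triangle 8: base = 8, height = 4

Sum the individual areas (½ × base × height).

(1/2)×7×6 + (1/2)×7×2 + (1/2)×8×2 + (1/2)×6×6 + (1/2)×3×8 + (1/2)×8×7 + (1/2)×8×7 + (1/2)×8×4 = 138.0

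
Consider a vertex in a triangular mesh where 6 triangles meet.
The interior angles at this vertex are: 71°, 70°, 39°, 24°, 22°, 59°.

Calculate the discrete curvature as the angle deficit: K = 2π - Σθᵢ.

Sum of angles = 285°. K = 360° - 285° = 75° = 5π/12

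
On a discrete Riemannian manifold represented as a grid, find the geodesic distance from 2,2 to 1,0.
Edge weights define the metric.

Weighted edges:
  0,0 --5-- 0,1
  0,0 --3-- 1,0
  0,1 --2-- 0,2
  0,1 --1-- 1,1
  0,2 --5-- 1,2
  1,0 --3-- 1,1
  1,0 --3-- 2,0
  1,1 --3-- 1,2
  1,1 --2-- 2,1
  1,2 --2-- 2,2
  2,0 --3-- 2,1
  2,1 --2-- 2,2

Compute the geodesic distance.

Shortest path: 2,2 → 2,1 → 1,1 → 1,0, total weight = 7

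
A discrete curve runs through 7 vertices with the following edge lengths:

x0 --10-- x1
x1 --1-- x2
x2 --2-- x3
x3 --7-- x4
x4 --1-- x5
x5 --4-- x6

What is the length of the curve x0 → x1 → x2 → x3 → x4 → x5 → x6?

Arc length = 10 + 1 + 2 + 7 + 1 + 4 = 25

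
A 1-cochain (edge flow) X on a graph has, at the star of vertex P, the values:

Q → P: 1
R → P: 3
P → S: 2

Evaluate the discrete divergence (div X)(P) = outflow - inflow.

Divergence = sum of outgoing flows = (-1) + (-3) + 2 = -2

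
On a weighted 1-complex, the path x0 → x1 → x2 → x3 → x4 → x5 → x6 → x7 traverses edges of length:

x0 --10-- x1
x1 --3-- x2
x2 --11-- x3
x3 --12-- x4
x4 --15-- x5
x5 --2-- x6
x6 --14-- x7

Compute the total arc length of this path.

Arc length = 10 + 3 + 11 + 12 + 15 + 2 + 14 = 67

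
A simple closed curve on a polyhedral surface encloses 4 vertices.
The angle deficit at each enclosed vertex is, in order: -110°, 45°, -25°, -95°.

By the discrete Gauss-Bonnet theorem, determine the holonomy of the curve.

Holonomy = total enclosed curvature = (-110°) + 45° + (-25°) + (-95°) = -185°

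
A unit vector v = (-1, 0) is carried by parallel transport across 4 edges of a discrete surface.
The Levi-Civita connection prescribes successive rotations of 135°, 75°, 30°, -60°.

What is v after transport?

Total rotation: 135° + 75° + 30° + (-60°) = 180°. Final vector: (1, 0)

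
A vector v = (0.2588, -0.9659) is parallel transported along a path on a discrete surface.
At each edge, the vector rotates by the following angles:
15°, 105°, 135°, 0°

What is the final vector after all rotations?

Total rotation: 15° + 105° + 135° + 0° = 255° ≡ -105° (mod 360°). Final vector: (-1, 0)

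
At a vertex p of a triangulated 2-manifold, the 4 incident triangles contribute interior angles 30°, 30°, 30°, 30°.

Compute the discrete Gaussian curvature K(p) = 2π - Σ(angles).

Sum of angles = 120°. K = 360° - 120° = 240°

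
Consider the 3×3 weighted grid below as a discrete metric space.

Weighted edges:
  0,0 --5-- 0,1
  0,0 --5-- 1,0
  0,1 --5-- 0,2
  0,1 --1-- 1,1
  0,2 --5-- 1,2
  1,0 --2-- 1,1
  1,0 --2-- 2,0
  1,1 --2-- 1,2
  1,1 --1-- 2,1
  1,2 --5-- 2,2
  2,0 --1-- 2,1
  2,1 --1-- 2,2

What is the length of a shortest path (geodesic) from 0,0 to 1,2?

Shortest path: 0,0 → 0,1 → 1,1 → 1,2, total weight = 8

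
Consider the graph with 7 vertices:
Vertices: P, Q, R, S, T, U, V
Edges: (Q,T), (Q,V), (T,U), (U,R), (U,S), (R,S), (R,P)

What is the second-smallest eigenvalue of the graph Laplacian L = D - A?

Degrees: deg(P) = 1, deg(Q) = 2, deg(R) = 3, deg(S) = 2, deg(T) = 2, deg(U) = 3, deg(V) = 1.
L = D − A with rows/columns ordered (P, Q, R, S, T, U, V):
  [ 1,  0, -1,  0,  0,  0,  0]
  [ 0,  2,  0,  0, -1,  0, -1]
  [-1,  0,  3, -1,  0, -1,  0]
  [ 0,  0, -1,  2,  0, -1,  0]
  [ 0, -1,  0,  0,  2, -1,  0]
  [ 0,  0, -1, -1, -1,  3,  0]
  [ 0, -1,  0,  0,  0,  0,  1]
Characteristic polynomial: det(λI − L) = λ(λ² − 4λ + 1)(λ − 1)(λ² − 6λ + 7)(λ − 3).
Roots: λ = 0; (λ² − 4λ + 1) = 0 ⇒ λ = 2 ± √3 ≈ 0.2679, 3.7321; (λ − 1) = 0 ⇒ λ = 1; (λ² − 6λ + 7) = 0 ⇒ λ = 3 ± √2 ≈ 1.5858, 4.4142; (λ − 3) = 0 ⇒ λ = 3.
(Check: the roots sum (with multiplicity) to 14, matching trace L = Σdeg = 2·7 = 14.)
Laplacian eigenvalues: [0.0, 0.2679, 1.0, 1.5858, 3.0, 3.7321, 4.4142]. Algebraic connectivity (smallest non-zero eigenvalue) = 0.2679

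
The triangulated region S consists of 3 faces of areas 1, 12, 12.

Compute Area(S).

1 + 12 + 12 = 25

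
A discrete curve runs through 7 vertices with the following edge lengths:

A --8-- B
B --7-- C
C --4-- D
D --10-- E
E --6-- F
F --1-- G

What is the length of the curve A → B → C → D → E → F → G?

Arc length = 8 + 7 + 4 + 10 + 6 + 1 = 36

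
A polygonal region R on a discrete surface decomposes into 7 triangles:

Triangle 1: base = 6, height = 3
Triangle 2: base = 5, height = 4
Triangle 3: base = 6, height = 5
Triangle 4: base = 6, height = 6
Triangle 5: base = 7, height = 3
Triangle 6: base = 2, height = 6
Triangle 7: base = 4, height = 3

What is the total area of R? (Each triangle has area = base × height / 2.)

(1/2)×6×3 + (1/2)×5×4 + (1/2)×6×5 + (1/2)×6×6 + (1/2)×7×3 + (1/2)×2×6 + (1/2)×4×3 = 74.5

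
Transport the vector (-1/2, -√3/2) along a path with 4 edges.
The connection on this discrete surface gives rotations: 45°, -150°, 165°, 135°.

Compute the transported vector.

Total rotation: 45° + (-150°) + 165° + 135° = 195° ≡ -165° (mod 360°). Final vector: (0.2588, 0.9659)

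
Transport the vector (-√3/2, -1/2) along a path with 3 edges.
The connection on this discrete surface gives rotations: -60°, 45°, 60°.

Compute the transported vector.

Total rotation: (-60°) + 45° + 60° = 45°. Final vector: (-0.2588, -0.9659)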